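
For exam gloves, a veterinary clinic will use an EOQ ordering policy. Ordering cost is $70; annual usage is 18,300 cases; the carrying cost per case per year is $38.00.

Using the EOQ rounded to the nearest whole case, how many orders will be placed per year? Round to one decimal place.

2DS/H = 2·18,300·70/38 = 67,421.05
EOQ = √67,421.05 ≈ 259.66 → Q = 260
Orders per year = D/Q = 18,300 / 260 = 70.385

70.4 orders per year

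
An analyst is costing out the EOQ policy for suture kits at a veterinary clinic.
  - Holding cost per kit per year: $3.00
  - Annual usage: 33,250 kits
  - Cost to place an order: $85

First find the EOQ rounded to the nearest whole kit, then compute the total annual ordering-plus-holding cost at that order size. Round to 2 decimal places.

$4,117.95

Q* = √(2·D·S / H) = √(2·33,250·85 / 3) = √1,884,166.7 ≈ 1,372.65 → Q = 1,373 kits
Ordering: D/Q × S = 33,250/1,373 × $85 = $2,058.45
Holding:  Q/2 × H = 1,373/2 × $3 = $2,059.50
Total = $2,058.45 + $2,059.50 = $4,117.95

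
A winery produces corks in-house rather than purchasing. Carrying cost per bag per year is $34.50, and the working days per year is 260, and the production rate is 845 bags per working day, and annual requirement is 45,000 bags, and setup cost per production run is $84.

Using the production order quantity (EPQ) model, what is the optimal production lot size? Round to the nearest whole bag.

d = 45,000/260 = 173.0769 bags/day;  effective holding cost H(1 − d/p) = 34.5·(1 − 173.0769/845) = 27.43355
Q* = √(2DS / H_eff) = √(2·45,000·84 / 27.43355) ≈ 524.95

525 bags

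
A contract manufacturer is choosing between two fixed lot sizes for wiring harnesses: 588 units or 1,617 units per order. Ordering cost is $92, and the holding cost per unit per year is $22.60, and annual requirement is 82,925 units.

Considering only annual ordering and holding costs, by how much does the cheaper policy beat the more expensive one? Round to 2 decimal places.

Annual cost at Q: ordering D·S/Q plus holding Q·H/2.
TC(588) = (82,925/588)×92 + (588/2)×22.6 = $19,619.06
TC(1,617) = (82,925/1,617)×92 + (1,617/2)×22.6 = $22,990.16
Lots of 588 are cheaper by $3,371.10.

$3,371.10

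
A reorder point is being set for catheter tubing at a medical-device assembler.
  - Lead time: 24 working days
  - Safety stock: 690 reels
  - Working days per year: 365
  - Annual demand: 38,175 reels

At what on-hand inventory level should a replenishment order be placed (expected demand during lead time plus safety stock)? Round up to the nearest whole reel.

3,201 reels

Daily demand d = 38,175 / 365 = 104.589 reels/day
Demand during lead time = 104.589 × 24 = 2,510.14
Reorder point = 2,510.14 + 690 = 3,200.14 → round up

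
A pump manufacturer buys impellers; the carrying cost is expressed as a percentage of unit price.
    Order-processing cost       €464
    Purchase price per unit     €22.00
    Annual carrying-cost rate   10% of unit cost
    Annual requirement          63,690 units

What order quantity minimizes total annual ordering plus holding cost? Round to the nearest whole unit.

Carrying cost H = €22 × 10% = €2.2000/unit/yr
Optimal lot size Q* = (2 × 63,690 × €464 / €2.2)^½ ≈ 5,183.20

5,183 units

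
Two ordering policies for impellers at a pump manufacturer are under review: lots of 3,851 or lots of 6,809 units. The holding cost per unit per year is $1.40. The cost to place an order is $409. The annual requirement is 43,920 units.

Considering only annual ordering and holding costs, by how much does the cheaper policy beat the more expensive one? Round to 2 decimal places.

$44.19

Annual cost at Q: ordering D·S/Q plus holding Q·H/2.
TC(3,851) = (43,920/3,851)×409 + (3,851/2)×1.4 = $7,360.28
TC(6,809) = (43,920/6,809)×409 + (6,809/2)×1.4 = $7,404.47
|ΔTC| = |$7,360.28 − $7,404.47| = $44.19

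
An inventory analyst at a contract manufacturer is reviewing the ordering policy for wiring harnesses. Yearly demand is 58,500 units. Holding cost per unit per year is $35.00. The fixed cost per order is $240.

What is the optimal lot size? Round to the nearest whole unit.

896 units

EOQ = √(2DS/H) = √(2 × 58,500 × 240 / 35)
    = √(802,285.71) ≈ 895.70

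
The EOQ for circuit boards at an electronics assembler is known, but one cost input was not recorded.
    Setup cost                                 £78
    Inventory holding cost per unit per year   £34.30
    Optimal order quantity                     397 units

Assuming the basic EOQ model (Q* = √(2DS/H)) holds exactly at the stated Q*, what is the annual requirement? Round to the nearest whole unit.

EOQ relation: Q² = 2DS/H, so rearrange for the unknown.
D = Q²H / (2S) = 397² × 34.3 / (2 × 78) = 34,653.77

34,654 units per year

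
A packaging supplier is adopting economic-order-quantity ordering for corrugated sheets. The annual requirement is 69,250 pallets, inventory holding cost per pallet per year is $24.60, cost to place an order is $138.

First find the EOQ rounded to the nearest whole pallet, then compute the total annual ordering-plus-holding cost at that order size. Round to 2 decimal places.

$21,683.63

EOQ = √(2DS/H) = √(2 × 69,250 × 138 / 24.6)
    = √(776,951.22) ≈ 881.45 → Q = 881 pallets
Orders/yr = 69,250/881 = 78.604; ordering cost = 78.604 × $138 = $10,847.33
Average inventory = 881/2 = 440.5; holding cost = 440.5 × $24.6 = $10,836.30
Total = $10,847.33 + $10,836.30 = $21,683.63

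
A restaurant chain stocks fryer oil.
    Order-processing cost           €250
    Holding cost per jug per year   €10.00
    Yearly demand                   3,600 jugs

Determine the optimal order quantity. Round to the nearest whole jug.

424 jugs

EOQ = √(2DS/H) = √(2 × 3,600 × 250 / 10)
    = √(180,000.00) ≈ 424.26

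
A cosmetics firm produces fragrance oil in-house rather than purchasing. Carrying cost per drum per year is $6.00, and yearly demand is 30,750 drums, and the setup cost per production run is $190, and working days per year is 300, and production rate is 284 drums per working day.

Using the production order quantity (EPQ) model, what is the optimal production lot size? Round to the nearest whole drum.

Daily demand d = 30,750/300 = 102.500; p = 284; 1 − d/p = 0.63908
EPQ = √(2DS / (H(1 − d/p)))
    = √(2 × 30,750 × 190 / (6 × 0.63908)) ≈ 1,745.66

1,746 drums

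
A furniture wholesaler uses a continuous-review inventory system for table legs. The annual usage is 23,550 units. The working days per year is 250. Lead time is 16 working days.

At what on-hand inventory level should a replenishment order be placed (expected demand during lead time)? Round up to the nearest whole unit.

1,508 units

Daily demand d = 23,550 / 250 = 94.200 units/day
Demand during lead time = 94.200 × 16 = 1,507.20
Reorder point = 1,507.20 → round up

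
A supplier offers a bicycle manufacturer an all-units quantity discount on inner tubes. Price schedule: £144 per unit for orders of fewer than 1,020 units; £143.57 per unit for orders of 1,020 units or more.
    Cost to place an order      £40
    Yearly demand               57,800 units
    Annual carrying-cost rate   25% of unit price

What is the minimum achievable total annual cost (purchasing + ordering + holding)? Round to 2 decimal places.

H₁ = 25%×£144 = £36.0000;  H₂ = 25%×£143.57 = £35.8925
EOQ₁ = √(2×57,800×40/36.0000) = 358.39  (< 1,020, feasible at tier 1)
EOQ₂ = √(2×57,800×40/35.8925) = 358.93  (< 1,020 → use Q = 1,020 at tier-2 price)
TC(tier 1 (EOQ₁), Q≈358.4) = £8,336,102.09
TC(tier 2, Q≈1,020.0) = £8,318,917.84
Minimum at tier 2: £8,318,917.84

£8,318,917.84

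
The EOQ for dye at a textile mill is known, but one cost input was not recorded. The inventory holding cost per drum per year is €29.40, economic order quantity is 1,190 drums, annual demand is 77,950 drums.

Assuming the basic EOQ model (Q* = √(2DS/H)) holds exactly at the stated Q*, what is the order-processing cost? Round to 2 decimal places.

Since Q* = (2DS/H)^½, squaring gives Q*²·H = 2DS.
S = Q²H / (2D) = 1,190² × 29.4 / (2 × 77,950) = 267.0516

€267.05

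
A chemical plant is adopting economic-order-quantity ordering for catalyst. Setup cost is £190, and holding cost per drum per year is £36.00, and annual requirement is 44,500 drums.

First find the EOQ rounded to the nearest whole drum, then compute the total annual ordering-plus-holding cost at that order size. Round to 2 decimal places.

£24,673.07

Q* = √(2·D·S / H) = √(2·44,500·190 / 36) = √469,722.2 ≈ 685.36 → Q = 685 drums
Orders/yr = 44,500/685 = 64.964; ordering cost = 64.964 × £190 = £12,343.07
Average inventory = 685/2 = 342.5; holding cost = 342.5 × £36 = £12,330.00
Total = £12,343.07 + £12,330.00 = £24,673.07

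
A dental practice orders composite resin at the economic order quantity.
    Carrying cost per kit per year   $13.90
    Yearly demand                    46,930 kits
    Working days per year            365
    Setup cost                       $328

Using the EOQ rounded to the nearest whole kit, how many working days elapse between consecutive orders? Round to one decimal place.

2DS/H = 2·46,930·328/13.9 = 2,214,825.90
EOQ = √2,214,825.90 ≈ 1,488.23 → Q = 1,488 kits
Days between orders = 365 / (D/Q) = 365 / 31.539 ≈ 11.573

11.6 days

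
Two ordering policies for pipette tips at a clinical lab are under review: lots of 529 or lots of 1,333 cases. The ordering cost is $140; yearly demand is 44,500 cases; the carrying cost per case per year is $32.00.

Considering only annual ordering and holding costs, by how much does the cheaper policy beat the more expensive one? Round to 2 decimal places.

For each Q, cost = (D/Q)·S + (Q/2)·H.
TC(529) = (44,500/529)×140 + (529/2)×32 = $20,240.94
TC(1,333) = (44,500/1,333)×140 + (1,333/2)×32 = $26,001.67
Cheaper: Q = 529.  Difference = $5,760.73

$5,760.73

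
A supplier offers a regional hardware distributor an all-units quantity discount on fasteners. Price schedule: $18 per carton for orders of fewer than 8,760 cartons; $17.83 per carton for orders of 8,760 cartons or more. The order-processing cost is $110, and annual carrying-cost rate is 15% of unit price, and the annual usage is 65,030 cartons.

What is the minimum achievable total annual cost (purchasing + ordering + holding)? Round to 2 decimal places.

H₁ = 15%×$18 = $2.7000;  H₂ = 15%×$17.83 = $2.6745
EOQ₁ = √(2×65,030×110/2.7000) = 2,301.90  (< 8,760, feasible at tier 1)
EOQ₂ = √(2×65,030×110/2.6745) = 2,312.85  (< 8,760 → use Q = 8,760 at tier-2 price)
TC(tier 1 (EOQ₁), Q≈2,301.9) = $1,176,755.13
TC(tier 2, Q≈8,760.0) = $1,172,015.80
Minimum at tier 2: $1,172,015.80

$1,172,015.80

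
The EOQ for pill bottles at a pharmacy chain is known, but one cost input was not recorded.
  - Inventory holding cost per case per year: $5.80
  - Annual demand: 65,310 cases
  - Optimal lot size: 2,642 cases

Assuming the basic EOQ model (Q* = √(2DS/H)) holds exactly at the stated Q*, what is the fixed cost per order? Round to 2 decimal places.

$309.94

Since Q* = (2DS/H)^½, squaring gives Q*²·H = 2DS.
S = Q²H / (2D) = 2,642² × 5.8 / (2 × 65,310) = 309.9445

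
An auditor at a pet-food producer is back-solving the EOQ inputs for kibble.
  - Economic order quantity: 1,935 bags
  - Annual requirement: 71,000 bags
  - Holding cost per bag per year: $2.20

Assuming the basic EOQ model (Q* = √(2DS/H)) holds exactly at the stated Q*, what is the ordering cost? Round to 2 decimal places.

$58.01

Since Q* = (2DS/H)^½, squaring gives Q*²·H = 2DS.
S = Q²H / (2D) = 1,935² × 2.2 / (2 × 71,000) = 58.0091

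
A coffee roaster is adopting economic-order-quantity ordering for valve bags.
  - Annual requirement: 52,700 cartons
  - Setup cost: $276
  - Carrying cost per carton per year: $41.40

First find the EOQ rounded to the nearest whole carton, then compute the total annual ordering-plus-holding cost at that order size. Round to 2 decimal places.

$34,703.64

2DS/H = 2·52,700·276/41.4 = 702,666.67
EOQ = √702,666.67 ≈ 838.25 → Q = 838 cartons
Annual ordering cost = (D/Q)·S = (52,700/838) × 276 = $17,357.04
Annual holding cost  = (Q/2)·H = (838/2) × 41.4 = $17,346.60
Total = $17,357.04 + $17,346.60 = $34,703.64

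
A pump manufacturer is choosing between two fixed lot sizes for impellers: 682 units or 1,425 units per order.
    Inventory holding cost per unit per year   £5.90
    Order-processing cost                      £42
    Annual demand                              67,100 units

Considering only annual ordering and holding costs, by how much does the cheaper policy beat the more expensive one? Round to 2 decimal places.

TC(Q) = (D/Q)S + (Q/2)H
TC(682) = (67,100/682)×42 + (682/2)×5.9 = £6,144.16
TC(1,425) = (67,100/1,425)×42 + (1,425/2)×5.9 = £6,181.43
Cheaper: Q = 682.  Difference = £37.28

£37.28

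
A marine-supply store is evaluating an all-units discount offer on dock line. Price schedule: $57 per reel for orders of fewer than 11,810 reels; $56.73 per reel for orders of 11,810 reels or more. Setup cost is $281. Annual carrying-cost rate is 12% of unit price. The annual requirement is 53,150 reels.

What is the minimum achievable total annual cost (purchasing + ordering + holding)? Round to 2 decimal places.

H₁ = 12%×$57 = $6.8400;  H₂ = 12%×$56.73 = $6.8076
EOQ₁ = √(2×53,150×281/6.8400) = 2,089.74  (< 11,810, feasible at tier 1)
EOQ₂ = √(2×53,150×281/6.8076) = 2,094.70  (< 11,810 → use Q = 11,810 at tier-2 price)
TC(tier 1 (EOQ₁), Q≈2,089.7) = $3,043,843.80
TC(tier 2, Q≈11,810.0) = $3,056,663.00
Minimum at tier 1 (EOQ₁): $3,043,843.80

$3,043,843.80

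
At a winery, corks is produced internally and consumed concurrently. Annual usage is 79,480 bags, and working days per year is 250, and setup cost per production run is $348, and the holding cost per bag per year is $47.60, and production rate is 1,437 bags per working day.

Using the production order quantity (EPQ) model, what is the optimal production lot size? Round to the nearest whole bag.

1,222 bags

d = 79,480/250 = 317.9200 bags/day;  effective holding cost H(1 − d/p) = 47.6·(1 − 317.9200/1437) = 37.06904
Q* = √(2DS / H_eff) = √(2·79,480·348 / 37.06904) ≈ 1,221.60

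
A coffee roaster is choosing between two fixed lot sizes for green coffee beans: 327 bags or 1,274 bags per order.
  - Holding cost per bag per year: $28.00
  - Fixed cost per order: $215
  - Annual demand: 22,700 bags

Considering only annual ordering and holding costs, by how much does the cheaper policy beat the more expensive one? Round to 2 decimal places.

$2,163.77

Annual cost at Q: ordering D·S/Q plus holding Q·H/2.
TC(327) = (22,700/327)×215 + (327/2)×28 = $19,503.08
TC(1,274) = (22,700/1,274)×215 + (1,274/2)×28 = $21,666.85
Lots of 327 are cheaper by $2,163.77.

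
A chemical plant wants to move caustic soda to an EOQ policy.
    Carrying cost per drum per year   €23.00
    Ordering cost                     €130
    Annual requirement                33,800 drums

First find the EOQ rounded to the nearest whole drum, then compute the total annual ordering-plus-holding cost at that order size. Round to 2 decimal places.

Optimal lot size Q* = (2 × 33,800 × €130 / €23)^½ ≈ 618.13 → Q = 618 drums
Orders/yr = 33,800/618 = 54.693; ordering cost = 54.693 × €130 = €7,110.03
Average inventory = 618/2 = 309; holding cost = 309 × €23 = €7,107.00
Total = €7,110.03 + €7,107.00 = €14,217.03

€14,217.03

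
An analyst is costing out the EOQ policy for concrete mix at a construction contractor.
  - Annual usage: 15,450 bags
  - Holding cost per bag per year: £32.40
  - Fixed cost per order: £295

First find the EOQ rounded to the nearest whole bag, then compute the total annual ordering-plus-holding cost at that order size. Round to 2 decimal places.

Q* = √(2·D·S / H) = √(2·15,450·295 / 32.4) = √281,342.6 ≈ 530.42 → Q = 530 bags
Orders/yr = 15,450/530 = 29.151; ordering cost = 29.151 × £295 = £8,599.53
Average inventory = 530/2 = 265; holding cost = 265 × £32.4 = £8,586.00
Total = £8,599.53 + £8,586.00 = £17,185.53

£17,185.53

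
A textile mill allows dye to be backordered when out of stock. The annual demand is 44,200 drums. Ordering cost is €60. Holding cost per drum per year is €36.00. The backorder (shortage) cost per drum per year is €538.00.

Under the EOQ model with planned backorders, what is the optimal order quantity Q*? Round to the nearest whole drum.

Q* = √(2DS/H) · √((H + b)/b)
   = √(2 × 44,200 × 60 / 36) · √((36 + 538) / 538)
   = 383.840 × 1.0329 ≈ 396.47

396 drums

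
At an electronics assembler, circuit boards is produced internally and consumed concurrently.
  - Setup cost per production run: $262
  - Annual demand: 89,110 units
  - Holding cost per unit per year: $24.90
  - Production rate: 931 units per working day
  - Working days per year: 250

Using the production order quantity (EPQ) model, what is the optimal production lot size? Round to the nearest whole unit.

1,743 units

d = 89,110/250 = 356.4400 units/day;  effective holding cost H(1 − d/p) = 24.9·(1 − 356.4400/931) = 15.36686
Q* = √(2DS / H_eff) = √(2·89,110·262 / 15.36686) ≈ 1,743.16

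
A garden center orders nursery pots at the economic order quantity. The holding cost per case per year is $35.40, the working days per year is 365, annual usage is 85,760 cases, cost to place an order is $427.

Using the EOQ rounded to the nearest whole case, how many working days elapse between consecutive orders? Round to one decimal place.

Q* = √(2·D·S / H) = √(2·85,760·427 / 35.4) = √2,068,899.4 ≈ 1,438.37 → Q = 1,438 cases
Days between orders = 365 / (D/Q) = 365 / 59.638 ≈ 6.120

6.1 days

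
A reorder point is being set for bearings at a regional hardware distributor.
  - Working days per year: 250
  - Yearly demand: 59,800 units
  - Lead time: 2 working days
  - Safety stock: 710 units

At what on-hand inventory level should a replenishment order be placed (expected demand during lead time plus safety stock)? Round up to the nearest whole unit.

1,189 units

Daily demand d = 59,800 / 250 = 239.200 units/day
Demand during lead time = 239.200 × 2 = 478.40
Reorder point = 478.40 + 710 = 1,188.40 → round up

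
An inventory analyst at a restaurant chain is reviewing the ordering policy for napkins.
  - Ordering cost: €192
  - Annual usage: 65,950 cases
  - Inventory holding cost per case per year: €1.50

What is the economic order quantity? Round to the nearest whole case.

Optimal lot size Q* = (2 × 65,950 × €192 / €1.5)^½ ≈ 4,108.92

4,109 cases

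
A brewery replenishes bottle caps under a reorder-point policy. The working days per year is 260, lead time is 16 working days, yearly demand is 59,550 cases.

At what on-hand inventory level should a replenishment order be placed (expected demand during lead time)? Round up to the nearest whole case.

Daily demand d = 59,550 / 260 = 229.038 cases/day
Demand during lead time = 229.038 × 16 = 3,664.62
Reorder point = 3,664.62 → round up

3,665 cases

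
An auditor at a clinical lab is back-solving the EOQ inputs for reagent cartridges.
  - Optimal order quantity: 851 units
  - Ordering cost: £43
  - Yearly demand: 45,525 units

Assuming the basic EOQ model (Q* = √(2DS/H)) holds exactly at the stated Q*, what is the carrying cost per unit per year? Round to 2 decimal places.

EOQ relation: Q² = 2DS/H, so rearrange for the unknown.
H = 2DS / Q² = 2 × 45,525 × 43 / 851² = 5.4062

£5.41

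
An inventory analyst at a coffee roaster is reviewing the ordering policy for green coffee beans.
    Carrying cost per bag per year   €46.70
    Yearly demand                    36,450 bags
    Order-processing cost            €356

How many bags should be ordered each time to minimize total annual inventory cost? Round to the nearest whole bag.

745 bags

2DS/H = 2·36,450·356/46.7 = 555,725.91
EOQ = √555,725.91 ≈ 745.47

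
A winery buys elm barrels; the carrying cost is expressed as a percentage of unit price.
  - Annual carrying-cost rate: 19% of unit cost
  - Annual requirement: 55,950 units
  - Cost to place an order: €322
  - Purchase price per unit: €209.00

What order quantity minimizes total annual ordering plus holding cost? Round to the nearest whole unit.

Carrying cost H = €209 × 19% = €39.7100/unit/yr
EOQ = √(2DS/H) = √(2 × 55,950 × 322 / 39.71)
    = √(907,373.46) ≈ 952.56

953 units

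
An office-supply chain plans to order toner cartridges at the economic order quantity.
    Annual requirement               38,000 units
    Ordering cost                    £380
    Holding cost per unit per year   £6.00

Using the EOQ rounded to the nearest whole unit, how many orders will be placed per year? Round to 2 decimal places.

EOQ = √(2DS/H) = √(2 × 38,000 × 380 / 6)
    = √(4,813,333.33) ≈ 2,193.93 → Q = 2,194
Orders per year = D/Q = 38,000 / 2,194 = 17.320

17.32 orders per year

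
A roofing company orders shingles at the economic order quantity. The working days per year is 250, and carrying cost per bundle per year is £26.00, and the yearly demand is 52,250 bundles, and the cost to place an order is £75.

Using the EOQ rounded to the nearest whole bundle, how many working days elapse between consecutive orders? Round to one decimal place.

2.6 days

2DS/H = 2·52,250·75/26 = 301,442.31
EOQ = √301,442.31 ≈ 549.04 → Q = 549 bundles
Days between orders = 250 / (D/Q) = 250 / 95.173 ≈ 2.627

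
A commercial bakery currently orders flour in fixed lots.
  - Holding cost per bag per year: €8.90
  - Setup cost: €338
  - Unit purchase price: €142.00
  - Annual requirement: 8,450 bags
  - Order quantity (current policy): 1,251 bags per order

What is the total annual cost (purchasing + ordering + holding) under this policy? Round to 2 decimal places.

Annual ordering cost = (D/Q)·S = (8,450/1,251) × 338 = €2,283.05
Annual holding cost  = (Q/2)·H = (1,251/2) × 8.9 = €5,566.95
Purchase cost = D·C = 8,450 × 142 = €1,199,900.00
Total = €2,283.05 + €5,566.95 + €1,199,900.00 = €1,207,750.00

€1,207,750.00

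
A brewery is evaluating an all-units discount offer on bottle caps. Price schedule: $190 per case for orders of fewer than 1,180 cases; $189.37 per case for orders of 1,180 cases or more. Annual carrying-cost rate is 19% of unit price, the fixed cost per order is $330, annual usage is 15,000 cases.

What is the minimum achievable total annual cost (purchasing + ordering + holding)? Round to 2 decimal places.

H₁ = 19%×$190 = $36.1000;  H₂ = 19%×$189.37 = $35.9803
EOQ₁ = √(2×15,000×330/36.1000) = 523.68  (< 1,180, feasible at tier 1)
EOQ₂ = √(2×15,000×330/35.9803) = 524.55  (< 1,180 → use Q = 1,180 at tier-2 price)
TC(tier 1 (EOQ₁), Q≈523.7) = $2,868,904.76
TC(tier 2, Q≈1,180.0) = $2,865,973.29
Minimum at tier 2: $2,865,973.29

$2,865,973.29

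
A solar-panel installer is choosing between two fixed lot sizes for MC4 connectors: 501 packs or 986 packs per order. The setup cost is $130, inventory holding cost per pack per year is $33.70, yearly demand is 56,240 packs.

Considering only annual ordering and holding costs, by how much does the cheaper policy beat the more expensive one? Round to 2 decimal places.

$994.05

TC(Q) = (D/Q)S + (Q/2)H
TC(501) = (56,240/501)×130 + (501/2)×33.7 = $23,035.06
TC(986) = (56,240/986)×130 + (986/2)×33.7 = $24,029.11
Cheaper: Q = 501.  Difference = $994.05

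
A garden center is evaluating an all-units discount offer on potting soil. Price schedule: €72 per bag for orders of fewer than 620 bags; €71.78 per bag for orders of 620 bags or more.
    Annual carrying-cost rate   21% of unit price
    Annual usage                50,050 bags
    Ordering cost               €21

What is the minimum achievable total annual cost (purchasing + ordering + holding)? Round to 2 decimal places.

H₁ = 21%×€72 = €15.1200;  H₂ = 21%×€71.78 = €15.0738
EOQ₁ = √(2×50,050×21/15.1200) = 372.86  (< 620, feasible at tier 1)
EOQ₂ = √(2×50,050×21/15.0738) = 373.44  (< 620 → use Q = 620 at tier-2 price)
TC(tier 1 (EOQ₁), Q≈372.9) = €3,609,237.71
TC(tier 2, Q≈620.0) = €3,598,957.12
Minimum at tier 2: €3,598,957.12

€3,598,957.12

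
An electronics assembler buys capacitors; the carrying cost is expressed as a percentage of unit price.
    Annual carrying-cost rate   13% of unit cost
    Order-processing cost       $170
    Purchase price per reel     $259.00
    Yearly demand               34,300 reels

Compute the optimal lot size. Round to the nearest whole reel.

Holding cost per reel per year: H = 13% × $259 = $33.6700
EOQ = √(2DS/H) = √(2 × 34,300 × 170 / 33.67)
    = √(346,361.75) ≈ 588.53

589 reels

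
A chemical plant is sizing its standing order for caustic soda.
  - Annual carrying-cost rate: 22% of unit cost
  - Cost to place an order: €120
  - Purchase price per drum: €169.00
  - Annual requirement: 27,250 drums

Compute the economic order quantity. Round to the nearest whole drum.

H = i·C = 0.22 × €169 = €37.1800 per drum-year
2DS/H = 2·27,250·120/37.18 = 175,901.02
EOQ = √175,901.02 ≈ 419.41

419 drums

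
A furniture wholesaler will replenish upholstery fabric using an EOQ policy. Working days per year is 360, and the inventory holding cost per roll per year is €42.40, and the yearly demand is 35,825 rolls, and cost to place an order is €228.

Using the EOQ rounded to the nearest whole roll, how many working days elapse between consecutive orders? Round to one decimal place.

Q* = √(2·D·S / H) = √(2·35,825·228 / 42.4) = √385,287.7 ≈ 620.72 → Q = 621 rolls
Cycle time = (working days × Q)/D = (360 × 621) / 35,825 = 6.240 days

6.2 days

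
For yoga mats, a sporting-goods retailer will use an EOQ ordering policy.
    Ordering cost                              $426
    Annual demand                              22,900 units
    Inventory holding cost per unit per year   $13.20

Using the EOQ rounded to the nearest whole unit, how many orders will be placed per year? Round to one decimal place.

18.8 orders per year

Q* = √(2·D·S / H) = √(2·22,900·426 / 13.2) = √1,478,090.9 ≈ 1,215.77 → Q = 1,216
Orders per year = D/Q = 22,900 / 1,216 = 18.832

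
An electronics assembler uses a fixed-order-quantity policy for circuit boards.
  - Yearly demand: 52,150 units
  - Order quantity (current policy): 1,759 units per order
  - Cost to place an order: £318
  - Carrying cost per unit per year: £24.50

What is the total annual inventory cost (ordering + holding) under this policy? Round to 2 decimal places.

Ordering: D/Q × S = 52,150/1,759 × £318 = £9,427.91
Holding:  Q/2 × H = 1,759/2 × £24.5 = £21,547.75
Total = £9,427.91 + £21,547.75 = £30,975.66

£30,975.66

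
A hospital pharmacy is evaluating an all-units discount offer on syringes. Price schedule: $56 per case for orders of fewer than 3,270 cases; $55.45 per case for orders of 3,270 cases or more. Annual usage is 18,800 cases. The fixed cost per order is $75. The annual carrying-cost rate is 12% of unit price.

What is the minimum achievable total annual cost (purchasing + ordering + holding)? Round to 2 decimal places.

$1,053,770.48

H₁ = 12%×$56 = $6.7200;  H₂ = 12%×$55.45 = $6.6540
EOQ₁ = √(2×18,800×75/6.7200) = 647.80  (< 3,270, feasible at tier 1)
EOQ₂ = √(2×18,800×75/6.6540) = 651.00  (< 3,270 → use Q = 3,270 at tier-2 price)
TC(tier 1 (EOQ₁), Q≈647.8) = $1,057,153.21
TC(tier 2, Q≈3,270.0) = $1,053,770.48
Minimum at tier 2: $1,053,770.48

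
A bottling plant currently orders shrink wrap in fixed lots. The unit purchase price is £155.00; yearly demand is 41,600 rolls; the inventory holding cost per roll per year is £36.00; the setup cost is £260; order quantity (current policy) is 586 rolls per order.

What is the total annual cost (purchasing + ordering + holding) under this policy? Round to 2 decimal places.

£6,477,005.34

Orders/yr = 41,600/586 = 70.990; ordering cost = 70.990 × £260 = £18,457.34
Average inventory = 586/2 = 293; holding cost = 293 × £36 = £10,548.00
Purchase cost = D·C = 41,600 × 155 = £6,448,000.00
Total = £18,457.34 + £10,548.00 + £6,448,000.00 = £6,477,005.34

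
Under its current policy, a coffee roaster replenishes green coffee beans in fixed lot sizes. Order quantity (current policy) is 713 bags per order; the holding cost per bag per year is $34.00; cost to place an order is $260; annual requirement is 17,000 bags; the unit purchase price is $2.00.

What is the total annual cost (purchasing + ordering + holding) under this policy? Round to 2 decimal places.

Orders/yr = 17,000/713 = 23.843; ordering cost = 23.843 × $260 = $6,199.16
Average inventory = 713/2 = 356.5; holding cost = 356.5 × $34 = $12,121.00
Purchase cost = D·C = 17,000 × 2 = $34,000.00
Total = $6,199.16 + $12,121.00 + $34,000.00 = $52,320.16

$52,320.16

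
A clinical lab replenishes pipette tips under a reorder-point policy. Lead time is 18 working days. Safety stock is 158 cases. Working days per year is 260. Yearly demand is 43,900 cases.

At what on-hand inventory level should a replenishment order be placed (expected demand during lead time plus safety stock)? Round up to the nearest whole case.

Daily demand d = 43,900 / 260 = 168.846 cases/day
Demand during lead time = 168.846 × 18 = 3,039.23
Reorder point = 3,039.23 + 158 = 3,197.23 → round up

3,198 cases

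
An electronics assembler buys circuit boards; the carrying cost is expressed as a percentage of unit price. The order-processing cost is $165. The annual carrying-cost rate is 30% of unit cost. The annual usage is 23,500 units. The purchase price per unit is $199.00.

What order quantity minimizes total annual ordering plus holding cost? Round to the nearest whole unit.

360 units

Holding cost per unit per year: H = 30% × $199 = $59.7000
Optimal lot size Q* = (2 × 23,500 × $165 / $59.7)^½ ≈ 360.42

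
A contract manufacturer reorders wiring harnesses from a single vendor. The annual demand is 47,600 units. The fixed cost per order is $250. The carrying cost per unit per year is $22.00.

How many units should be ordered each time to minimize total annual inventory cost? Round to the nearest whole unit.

Q* = √(2·D·S / H) = √(2·47,600·250 / 22) = √1,081,818.2 ≈ 1,040.10

1,040 units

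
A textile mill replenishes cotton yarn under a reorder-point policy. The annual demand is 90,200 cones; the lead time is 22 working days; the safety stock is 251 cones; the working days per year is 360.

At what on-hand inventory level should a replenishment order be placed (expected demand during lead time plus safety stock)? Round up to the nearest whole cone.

5,764 cones

Daily demand d = 90,200 / 360 = 250.556 cones/day
Demand during lead time = 250.556 × 22 = 5,512.22
Reorder point = 5,512.22 + 251 = 5,763.22 → round up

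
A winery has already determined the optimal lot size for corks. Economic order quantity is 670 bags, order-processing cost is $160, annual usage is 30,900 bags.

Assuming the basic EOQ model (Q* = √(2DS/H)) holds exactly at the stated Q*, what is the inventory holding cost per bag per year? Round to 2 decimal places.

$22.03

Since Q* = (2DS/H)^½, squaring gives Q*²·H = 2DS.
H = 2DS / Q² = 2 × 30,900 × 160 / 670² = 22.0272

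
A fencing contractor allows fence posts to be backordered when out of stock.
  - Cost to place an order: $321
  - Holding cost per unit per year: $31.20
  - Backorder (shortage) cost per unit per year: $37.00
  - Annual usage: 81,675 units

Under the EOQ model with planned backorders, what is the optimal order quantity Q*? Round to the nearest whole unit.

Q* = √(2DS/H) · √((H + b)/b)
   = √(2 × 81,675 × 321 / 31.2) · √((31.2 + 37) / 37)
   = 1,296.387 × 1.3577 ≈ 1,760.05

1,760 units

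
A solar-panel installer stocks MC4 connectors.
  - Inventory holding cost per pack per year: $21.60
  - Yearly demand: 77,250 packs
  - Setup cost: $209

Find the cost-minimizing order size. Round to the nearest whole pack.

1,223 packs

Optimal lot size Q* = (2 × 77,250 × $209 / $21.6)^½ ≈ 1,222.67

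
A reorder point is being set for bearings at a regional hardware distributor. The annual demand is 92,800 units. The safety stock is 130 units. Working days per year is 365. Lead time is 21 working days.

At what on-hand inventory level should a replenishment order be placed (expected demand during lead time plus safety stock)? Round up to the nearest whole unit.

Daily demand d = 92,800 / 365 = 254.247 units/day
Demand during lead time = 254.247 × 21 = 5,339.18
Reorder point = 5,339.18 + 130 = 5,469.18 → round up

5,470 units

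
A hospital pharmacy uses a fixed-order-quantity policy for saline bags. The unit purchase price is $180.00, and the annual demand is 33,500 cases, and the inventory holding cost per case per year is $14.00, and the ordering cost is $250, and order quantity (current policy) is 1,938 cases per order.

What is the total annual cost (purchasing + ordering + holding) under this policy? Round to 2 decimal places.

$6,047,887.47

Annual ordering cost = (D/Q)·S = (33,500/1,938) × 250 = $4,321.47
Annual holding cost  = (Q/2)·H = (1,938/2) × 14 = $13,566.00
Purchase cost = D·C = 33,500 × 180 = $6,030,000.00
Total = $4,321.47 + $13,566.00 + $6,030,000.00 = $6,047,887.47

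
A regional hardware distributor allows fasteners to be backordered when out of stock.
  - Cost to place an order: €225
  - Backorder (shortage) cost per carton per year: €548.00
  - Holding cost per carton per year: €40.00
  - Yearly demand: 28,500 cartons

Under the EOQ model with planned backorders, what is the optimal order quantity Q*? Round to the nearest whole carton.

Q* = √(2DS/H) · √((H + b)/b)
   = √(2 × 28,500 × 225 / 40) · √((40 + 548) / 548)
   = 566.238 × 1.0359 ≈ 586.54

587 cartons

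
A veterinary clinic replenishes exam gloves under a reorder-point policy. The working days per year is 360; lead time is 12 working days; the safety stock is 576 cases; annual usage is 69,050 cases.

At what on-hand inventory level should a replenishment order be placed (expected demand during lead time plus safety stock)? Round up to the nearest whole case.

2,878 cases

Daily demand d = 69,050 / 360 = 191.806 cases/day
Demand during lead time = 191.806 × 12 = 2,301.67
Reorder point = 2,301.67 + 576 = 2,877.67 → round up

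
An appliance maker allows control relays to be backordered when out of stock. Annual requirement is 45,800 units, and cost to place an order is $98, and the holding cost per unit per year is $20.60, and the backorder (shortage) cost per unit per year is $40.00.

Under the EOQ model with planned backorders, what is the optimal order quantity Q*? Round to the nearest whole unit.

813 units

Basic EOQ = √(2·45,800·98/20.6) = 660.126
Backorder adjustment √((H+b)/b) = √((20.6+40)/40) = 1.2309
Q* = 660.126 × 1.2309 ≈ 812.52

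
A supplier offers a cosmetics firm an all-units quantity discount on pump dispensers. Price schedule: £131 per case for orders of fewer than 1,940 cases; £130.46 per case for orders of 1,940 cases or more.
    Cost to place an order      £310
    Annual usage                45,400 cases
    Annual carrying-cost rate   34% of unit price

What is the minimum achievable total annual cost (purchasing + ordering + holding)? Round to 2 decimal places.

H₁ = 34%×£131 = £44.5400;  H₂ = 34%×£130.46 = £44.3564
EOQ₁ = √(2×45,400×310/44.5400) = 794.97  (< 1,940, feasible at tier 1)
EOQ₂ = √(2×45,400×310/44.3564) = 796.61  (< 1,940 → use Q = 1,940 at tier-2 price)
TC(tier 1 (EOQ₁), Q≈795.0) = £5,982,807.79
TC(tier 2, Q≈1,940.0) = £5,973,164.35
Minimum at tier 2: £5,973,164.35

£5,973,164.35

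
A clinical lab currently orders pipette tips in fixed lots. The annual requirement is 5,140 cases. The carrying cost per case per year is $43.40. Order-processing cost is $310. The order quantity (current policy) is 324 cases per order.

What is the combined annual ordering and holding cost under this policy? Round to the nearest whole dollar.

Orders/yr = 5,140/324 = 15.864; ordering cost = 15.864 × $310 = $4,917.90
Average inventory = 324/2 = 162; holding cost = 162 × $43.4 = $7,030.80
Total = $4,917.90 + $7,030.80 = $11,948.70

$11,949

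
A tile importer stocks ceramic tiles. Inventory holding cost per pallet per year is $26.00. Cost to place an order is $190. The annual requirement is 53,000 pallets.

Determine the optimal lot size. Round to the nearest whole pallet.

Q* = √(2·D·S / H) = √(2·53,000·190 / 26) = √774,615.4 ≈ 880.12

880 pallets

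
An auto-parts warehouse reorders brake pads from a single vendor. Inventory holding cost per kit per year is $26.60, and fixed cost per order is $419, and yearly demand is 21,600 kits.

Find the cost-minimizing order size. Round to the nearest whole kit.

825 kits

Q* = √(2·D·S / H) = √(2·21,600·419 / 26.6) = √680,481.2 ≈ 824.91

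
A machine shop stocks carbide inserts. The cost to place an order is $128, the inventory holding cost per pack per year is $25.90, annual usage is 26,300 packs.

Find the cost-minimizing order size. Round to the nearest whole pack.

510 packs

Q* = √(2·D·S / H) = √(2·26,300·128 / 25.9) = √259,953.7 ≈ 509.86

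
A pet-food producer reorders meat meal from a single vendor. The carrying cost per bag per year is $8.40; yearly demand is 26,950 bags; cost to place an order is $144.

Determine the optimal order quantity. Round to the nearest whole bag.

961 bags

EOQ = √(2DS/H) = √(2 × 26,950 × 144 / 8.4)
    = √(924,000.00) ≈ 961.25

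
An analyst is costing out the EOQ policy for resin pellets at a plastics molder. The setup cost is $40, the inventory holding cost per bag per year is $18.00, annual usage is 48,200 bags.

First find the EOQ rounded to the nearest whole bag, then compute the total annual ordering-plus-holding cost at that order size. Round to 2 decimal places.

$8,331.15

Q* = √(2·D·S / H) = √(2·48,200·40 / 18) = √214,222.2 ≈ 462.84 → Q = 463 bags
Ordering: D/Q × S = 48,200/463 × $40 = $4,164.15
Holding:  Q/2 × H = 463/2 × $18 = $4,167.00
Total = $4,164.15 + $4,167.00 = $8,331.15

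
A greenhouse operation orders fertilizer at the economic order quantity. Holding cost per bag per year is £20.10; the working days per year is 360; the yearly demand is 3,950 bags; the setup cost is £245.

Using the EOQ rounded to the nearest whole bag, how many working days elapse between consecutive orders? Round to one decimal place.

28.3 days

2DS/H = 2·3,950·245/20.1 = 96,293.53
EOQ = √96,293.53 ≈ 310.31 → Q = 310 bags
Days between orders = 360 / (D/Q) = 360 / 12.742 ≈ 28.253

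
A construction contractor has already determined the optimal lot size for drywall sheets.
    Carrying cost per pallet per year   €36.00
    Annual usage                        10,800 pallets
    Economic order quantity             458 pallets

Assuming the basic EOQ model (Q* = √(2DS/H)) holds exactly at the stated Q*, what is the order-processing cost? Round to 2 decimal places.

€349.61

From Q* = √(2DS/H) ⇒ Q*² = 2DS/H.
S = Q²H / (2D) = 458² × 36 / (2 × 10,800) = 349.6067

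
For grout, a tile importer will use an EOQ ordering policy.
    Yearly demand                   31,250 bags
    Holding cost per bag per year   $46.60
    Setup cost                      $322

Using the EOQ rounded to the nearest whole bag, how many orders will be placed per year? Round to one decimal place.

47.6 orders per year

Q* = √(2·D·S / H) = √(2·31,250·322 / 46.6) = √431,867.0 ≈ 657.17 → Q = 657
Orders per year = D/Q = 31,250 / 657 = 47.565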